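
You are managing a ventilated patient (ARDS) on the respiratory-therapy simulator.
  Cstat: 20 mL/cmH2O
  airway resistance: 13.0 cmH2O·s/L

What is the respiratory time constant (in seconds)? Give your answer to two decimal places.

τ = R × C = 13.0 × 20 mL/cmH2O = 13.0 × 0.020 L/cmH2O = 0.26 s.

0.26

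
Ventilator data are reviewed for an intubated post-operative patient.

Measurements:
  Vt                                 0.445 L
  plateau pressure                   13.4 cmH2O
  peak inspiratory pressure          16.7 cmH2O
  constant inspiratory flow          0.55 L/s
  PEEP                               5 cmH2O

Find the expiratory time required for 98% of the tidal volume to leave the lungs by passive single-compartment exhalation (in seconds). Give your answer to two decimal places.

R = (PIP − Pplat)/V̇ = (16.7 − 13.4) / 0.55 = 3.3/0.55 = 6.0 cmH2O·s/L.
C = Vt/(Pplat − PEEP) = 445.0 / (13.4 − 5) = 445.0/8.4 = 52.976 mL/cmH2O.
τ = R × C = 6.0 × 0.05298 L/cmH2O = 0.3179 s.
t = −τ·ln(1 − 0.98) = −0.3179·ln(0.02) = 1.244 s.

1.24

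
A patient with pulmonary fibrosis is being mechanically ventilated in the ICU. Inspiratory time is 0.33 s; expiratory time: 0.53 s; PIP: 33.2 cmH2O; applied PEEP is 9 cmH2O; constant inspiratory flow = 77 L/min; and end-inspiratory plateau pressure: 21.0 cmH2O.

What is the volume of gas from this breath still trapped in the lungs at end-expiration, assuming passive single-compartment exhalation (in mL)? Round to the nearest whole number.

87

Flow: 77 L/min ÷ 60 = 1.2833 L/s.
Vt = flow × Ti = 1.2833 L/s × 0.33 s × 1000 mL/L = 423.49 mL.
R = (PIP − Pplat)/V̇ = (33.2 − 21.0) / 1.2833 = 12.2/1.2833 = 9.507 cmH2O·s/L.
C = Vt/(Pplat − PEEP) = 423.49 / (21.0 − 9) = 423.49/12.0 = 35.291 mL/cmH2O.
τ = R × C = 9.507 × 0.03529 L/cmH2O = 0.3355 s.
Fraction remaining = e^(−Te/τ) = e^(−0.53/0.3355) = 0.206.
Trapped volume = 423.49 × 0.206 = 87.239 mL.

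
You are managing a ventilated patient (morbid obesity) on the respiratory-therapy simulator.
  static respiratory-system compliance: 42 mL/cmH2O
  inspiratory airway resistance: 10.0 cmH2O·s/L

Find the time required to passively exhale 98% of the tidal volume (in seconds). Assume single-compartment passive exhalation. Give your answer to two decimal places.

τ = R × C = 10.0 × 42 mL/cmH2O = 10.0 × 0.042 L/cmH2O = 0.42 s.
Exhaled fraction f = 1 − e^(−t/τ) → t = −τ·ln(1 − f) = −0.42·ln(0.02) = 1.643 s.

1.64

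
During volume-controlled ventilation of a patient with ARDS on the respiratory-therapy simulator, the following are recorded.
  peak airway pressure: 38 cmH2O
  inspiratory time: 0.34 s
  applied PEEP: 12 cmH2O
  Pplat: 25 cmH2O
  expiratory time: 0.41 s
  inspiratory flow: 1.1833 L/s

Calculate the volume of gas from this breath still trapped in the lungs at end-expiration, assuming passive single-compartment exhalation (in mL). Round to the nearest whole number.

Vt = flow × Ti = 1.1833 L/s × 0.34 s × 1000 mL/L = 402.32 mL.
R = (PIP − Pplat)/V̇ = (38 − 25) / 1.1833 = 13.0/1.1833 = 10.986 cmH2O·s/L.
C = Vt/(Pplat − PEEP) = 402.32 / (25 − 12) = 402.32/13.0 = 30.948 mL/cmH2O.
τ = R × C = 10.986 × 0.03095 L/cmH2O = 0.34 s.
Fraction remaining = e^(−Te/τ) = e^(−0.41/0.34) = 0.2994.
Trapped volume = 402.32 × 0.2994 = 120.45 mL.

120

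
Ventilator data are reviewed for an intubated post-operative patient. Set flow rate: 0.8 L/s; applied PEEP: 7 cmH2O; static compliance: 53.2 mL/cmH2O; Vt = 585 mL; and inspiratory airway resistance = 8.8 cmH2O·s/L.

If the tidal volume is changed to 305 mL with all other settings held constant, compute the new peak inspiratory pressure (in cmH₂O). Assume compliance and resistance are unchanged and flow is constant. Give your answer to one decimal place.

PIP = Vt/C + R·V̇ + PEEP (constant-flow equation of motion).
Only the elastic term changes: ΔPIP = ΔVt / C = (305 − 585) / 53.2 = -5.263 cmH2O.
Original PIP = 585/53.2 + 8.8×0.8 + 7 = 25.036 cmH2O; new PIP = 25.036 + (-5.263) = 19.773 cmH2O.

19.8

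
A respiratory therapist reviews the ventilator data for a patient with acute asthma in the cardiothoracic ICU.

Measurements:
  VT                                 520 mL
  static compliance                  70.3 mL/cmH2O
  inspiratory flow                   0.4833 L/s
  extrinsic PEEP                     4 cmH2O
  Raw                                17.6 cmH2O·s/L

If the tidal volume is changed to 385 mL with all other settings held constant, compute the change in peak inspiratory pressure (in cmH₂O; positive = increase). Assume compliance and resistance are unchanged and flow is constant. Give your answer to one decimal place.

PIP = Vt/C + R·V̇ + PEEP (constant-flow equation of motion).
Only the elastic term changes: ΔPIP = ΔVt / C = (385 − 520) / 70.3 = -1.92 cmH2O.

-1.9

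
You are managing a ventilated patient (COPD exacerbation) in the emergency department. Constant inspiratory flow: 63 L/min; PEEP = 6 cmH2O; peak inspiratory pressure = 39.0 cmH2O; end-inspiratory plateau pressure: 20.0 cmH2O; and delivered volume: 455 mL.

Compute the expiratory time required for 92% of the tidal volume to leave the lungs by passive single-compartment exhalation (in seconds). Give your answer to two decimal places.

1.49

Flow: 63 L/min ÷ 60 = 1.05 L/s.
R = (PIP − Pplat)/V̇ = (39.0 − 20.0) / 1.05 = 19.0/1.05 = 18.095 cmH2O·s/L.
C = Vt/(Pplat − PEEP) = 455.0 / (20.0 − 6) = 455.0/14.0 = 32.5 mL/cmH2O.
τ = R × C = 18.095 × 0.0325 L/cmH2O = 0.5881 s.
t = −τ·ln(1 − 0.92) = −0.5881·ln(0.08) = 1.485 s.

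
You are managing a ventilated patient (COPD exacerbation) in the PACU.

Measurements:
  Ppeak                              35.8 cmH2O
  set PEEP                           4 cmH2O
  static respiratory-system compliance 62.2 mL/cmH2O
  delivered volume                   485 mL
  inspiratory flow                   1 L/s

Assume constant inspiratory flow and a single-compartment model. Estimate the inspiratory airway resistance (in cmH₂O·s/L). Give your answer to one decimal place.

Equation of motion (constant flow): PIP = Vt/C + R·V̇ + PEEP.
R·V̇ = PIP − Vt/C − PEEP = 35.8 − 485/62.2 − 4 = 35.8 − 7.797 − 4 = 24.003 cmH2O.
R = 24.003 / 1 = 24.003 cmH2O·s/L.

24.0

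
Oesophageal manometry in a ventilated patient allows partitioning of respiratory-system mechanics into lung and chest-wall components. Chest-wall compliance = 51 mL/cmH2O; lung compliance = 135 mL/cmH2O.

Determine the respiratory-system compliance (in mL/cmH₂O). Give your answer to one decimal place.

Lung and chest wall are elastances in series: 1/Crs = 1/CL + 1/Ccw.
1/Crs = 1/135 + 1/51 = 0.02702.
Crs = 37.01 mL/cmH2O.

37.0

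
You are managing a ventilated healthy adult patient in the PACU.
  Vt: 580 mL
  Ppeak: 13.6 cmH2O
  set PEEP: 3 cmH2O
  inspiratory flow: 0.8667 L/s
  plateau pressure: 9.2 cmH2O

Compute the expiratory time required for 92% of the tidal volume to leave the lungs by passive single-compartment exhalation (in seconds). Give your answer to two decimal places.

1.20

R = (PIP − Pplat)/V̇ = (13.6 − 9.2) / 0.8667 = 4.4/0.8667 = 5.077 cmH2O·s/L.
C = Vt/(Pplat − PEEP) = 580.0 / (9.2 − 3) = 580.0/6.2 = 93.548 mL/cmH2O.
τ = R × C = 5.077 × 0.09355 L/cmH2O = 0.475 s.
t = −τ·ln(1 − 0.92) = −0.475·ln(0.08) = 1.2 s.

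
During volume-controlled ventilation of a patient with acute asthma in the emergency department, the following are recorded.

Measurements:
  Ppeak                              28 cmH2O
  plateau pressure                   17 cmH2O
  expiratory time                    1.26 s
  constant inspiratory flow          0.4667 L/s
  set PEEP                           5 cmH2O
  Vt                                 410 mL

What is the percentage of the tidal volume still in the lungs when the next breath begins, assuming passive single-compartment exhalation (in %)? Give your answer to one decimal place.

20.9

R = (PIP − Pplat)/V̇ = (28 − 17) / 0.4667 = 11.0/0.4667 = 23.57 cmH2O·s/L.
C = Vt/(Pplat − PEEP) = 410.0 / (17 − 5) = 410.0/12.0 = 34.167 mL/cmH2O.
τ = R × C = 23.57 × 0.03417 L/cmH2O = 0.8054 s.
Fraction remaining at end-expiration = e^(−Te/τ) = e^(−1.26/0.8054) = 0.2092 → 20.92%.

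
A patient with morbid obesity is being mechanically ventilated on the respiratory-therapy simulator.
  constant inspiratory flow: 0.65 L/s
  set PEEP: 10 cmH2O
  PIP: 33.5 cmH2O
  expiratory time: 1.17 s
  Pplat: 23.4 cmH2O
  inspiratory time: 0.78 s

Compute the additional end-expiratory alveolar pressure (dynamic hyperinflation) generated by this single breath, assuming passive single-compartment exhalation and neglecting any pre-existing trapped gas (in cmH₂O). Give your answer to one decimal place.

Vt = flow × Ti = 0.65 L/s × 0.78 s × 1000 mL/L = 507.0 mL.
R = (PIP − Pplat)/V̇ = (33.5 − 23.4) / 0.65 = 10.1/0.65 = 15.538 cmH2O·s/L.
C = Vt/(Pplat − PEEP) = 507.0 / (23.4 − 10) = 507.0/13.4 = 37.836 mL/cmH2O.
τ = R × C = 15.538 × 0.03784 L/cmH2O = 0.588 s.
Fraction remaining = e^(−Te/τ) = e^(−1.17/0.588) = 0.1367; trapped volume = 507.0 × 0.1367 = 69.307 mL.
Additional alveolar pressure from trapping ≈ V_trapped / C = 69.307 / 37.836 = 1.832 cmH2O.

1.8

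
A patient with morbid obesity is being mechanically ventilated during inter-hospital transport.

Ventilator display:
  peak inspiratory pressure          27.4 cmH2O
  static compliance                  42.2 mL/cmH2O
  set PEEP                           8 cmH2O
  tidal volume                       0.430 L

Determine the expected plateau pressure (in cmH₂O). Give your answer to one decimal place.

18.2

Pplat = PEEP + Vt / Cstat = 8 + 430 / 42.2 = 8 + 10.19 = 18.19 cmH2O.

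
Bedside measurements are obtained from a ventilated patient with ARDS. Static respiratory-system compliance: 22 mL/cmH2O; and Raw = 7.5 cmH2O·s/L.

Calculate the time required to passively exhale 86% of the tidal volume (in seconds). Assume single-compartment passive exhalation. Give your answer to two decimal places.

0.32

τ = R × C = 7.5 × 22 mL/cmH2O = 7.5 × 0.022 L/cmH2O = 0.165 s.
Exhaled fraction f = 1 − e^(−t/τ) → t = −τ·ln(1 − f) = −0.165·ln(0.14) = 0.3244 s.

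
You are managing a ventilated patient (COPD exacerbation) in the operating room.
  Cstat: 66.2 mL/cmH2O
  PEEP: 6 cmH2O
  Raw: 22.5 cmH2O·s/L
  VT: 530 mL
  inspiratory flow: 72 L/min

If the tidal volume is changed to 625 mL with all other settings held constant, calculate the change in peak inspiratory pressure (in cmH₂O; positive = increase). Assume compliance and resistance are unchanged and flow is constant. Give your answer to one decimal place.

1.4

PIP = Vt/C + R·V̇ + PEEP (constant-flow equation of motion).
Only the elastic term changes: ΔPIP = ΔVt / C = (625 − 530) / 66.2 = 1.435 cmH2O.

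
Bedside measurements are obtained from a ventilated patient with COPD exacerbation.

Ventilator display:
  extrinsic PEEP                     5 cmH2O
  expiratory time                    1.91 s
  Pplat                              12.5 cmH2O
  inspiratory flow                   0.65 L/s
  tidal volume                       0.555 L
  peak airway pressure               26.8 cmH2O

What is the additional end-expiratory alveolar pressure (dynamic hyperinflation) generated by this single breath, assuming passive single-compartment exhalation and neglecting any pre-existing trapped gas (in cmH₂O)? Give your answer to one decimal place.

2.3

R = (PIP − Pplat)/V̇ = (26.8 − 12.5) / 0.65 = 14.3/0.65 = 22.0 cmH2O·s/L.
C = Vt/(Pplat − PEEP) = 555.0 / (12.5 − 5) = 555.0/7.5 = 74.0 mL/cmH2O.
τ = R × C = 22.0 × 0.074 L/cmH2O = 1.628 s.
Fraction remaining = e^(−Te/τ) = e^(−1.91/1.628) = 0.3094; trapped volume = 555.0 × 0.3094 = 171.72 mL.
Additional alveolar pressure from trapping ≈ V_trapped / C = 171.72 / 74.0 = 2.321 cmH2O.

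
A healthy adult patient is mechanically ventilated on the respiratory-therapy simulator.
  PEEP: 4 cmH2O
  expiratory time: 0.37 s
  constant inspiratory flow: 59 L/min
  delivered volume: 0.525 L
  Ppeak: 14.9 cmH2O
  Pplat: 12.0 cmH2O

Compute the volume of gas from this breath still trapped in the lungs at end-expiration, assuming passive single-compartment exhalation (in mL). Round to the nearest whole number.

Flow: 59 L/min ÷ 60 = 0.9833 L/s.
R = (PIP − Pplat)/V̇ = (14.9 − 12.0) / 0.9833 = 2.9/0.9833 = 2.949 cmH2O·s/L.
C = Vt/(Pplat − PEEP) = 525.0 / (12.0 − 4) = 525.0/8.0 = 65.625 mL/cmH2O.
τ = R × C = 2.949 × 0.06563 L/cmH2O = 0.1935 s.
Fraction remaining = e^(−Te/τ) = e^(−0.37/0.1935) = 0.1478.
Trapped volume = 525.0 × 0.1478 = 77.595 mL.

78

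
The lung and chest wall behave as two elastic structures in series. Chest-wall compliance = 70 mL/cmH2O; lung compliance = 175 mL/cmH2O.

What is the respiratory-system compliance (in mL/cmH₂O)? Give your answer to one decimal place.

50.0

Lung and chest wall are elastances in series: 1/Crs = 1/CL + 1/Ccw.
1/Crs = 1/175 + 1/70 = 0.02.
Crs = 50.0 mL/cmH2O.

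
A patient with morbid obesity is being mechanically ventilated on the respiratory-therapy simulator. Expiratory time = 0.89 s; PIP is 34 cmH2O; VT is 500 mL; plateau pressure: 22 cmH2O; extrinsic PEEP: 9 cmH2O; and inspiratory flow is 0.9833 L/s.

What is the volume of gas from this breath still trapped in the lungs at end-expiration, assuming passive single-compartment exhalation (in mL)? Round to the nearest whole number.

75

R = (PIP − Pplat)/V̇ = (34 − 22) / 0.9833 = 12.0/0.9833 = 12.204 cmH2O·s/L.
C = Vt/(Pplat − PEEP) = 500.0 / (22 − 9) = 500.0/13.0 = 38.462 mL/cmH2O.
τ = R × C = 12.204 × 0.03846 L/cmH2O = 0.4694 s.
Fraction remaining = e^(−Te/τ) = e^(−0.89/0.4694) = 0.1502.
Trapped volume = 500.0 × 0.1502 = 75.1 mL.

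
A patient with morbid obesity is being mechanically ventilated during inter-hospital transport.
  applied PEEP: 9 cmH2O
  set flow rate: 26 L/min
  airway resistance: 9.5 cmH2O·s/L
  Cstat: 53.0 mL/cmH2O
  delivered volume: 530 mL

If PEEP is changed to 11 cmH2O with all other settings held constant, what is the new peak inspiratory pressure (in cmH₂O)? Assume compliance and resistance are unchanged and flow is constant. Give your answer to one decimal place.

25.1

Flow: 26 L/min ÷ 60 = 0.4333 L/s.
PIP = Vt/C + R·V̇ + PEEP (constant-flow equation of motion).
Only the baseline term changes: ΔPIP = ΔPEEP = 11 − 9 = 2.0 cmH2O.
Original PIP = 530/53.0 + 9.5×0.4333 + 9 = 23.116 cmH2O; new PIP = 23.116 + (2.0) = 25.116 cmH2O.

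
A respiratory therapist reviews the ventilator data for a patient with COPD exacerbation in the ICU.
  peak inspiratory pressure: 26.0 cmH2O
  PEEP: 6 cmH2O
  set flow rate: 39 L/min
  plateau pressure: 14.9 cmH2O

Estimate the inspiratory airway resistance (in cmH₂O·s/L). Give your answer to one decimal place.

17.1

Flow: 39 L/min ÷ 60 = 0.65 L/s.
Raw = (PIP − Pplat) / flow = (26.0 − 14.9) / 0.65 = 11.1 / 0.65 = 17.077 cmH2O·s/L.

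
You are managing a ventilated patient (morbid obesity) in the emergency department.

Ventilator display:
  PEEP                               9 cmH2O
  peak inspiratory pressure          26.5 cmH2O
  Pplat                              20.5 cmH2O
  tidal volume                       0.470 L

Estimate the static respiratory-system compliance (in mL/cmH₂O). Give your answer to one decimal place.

Cstat = Vt / (Pplat − PEEP) = 470 / (20.5 − 9) = 470 / 11.5 = 40.87 mL/cmH2O.

40.9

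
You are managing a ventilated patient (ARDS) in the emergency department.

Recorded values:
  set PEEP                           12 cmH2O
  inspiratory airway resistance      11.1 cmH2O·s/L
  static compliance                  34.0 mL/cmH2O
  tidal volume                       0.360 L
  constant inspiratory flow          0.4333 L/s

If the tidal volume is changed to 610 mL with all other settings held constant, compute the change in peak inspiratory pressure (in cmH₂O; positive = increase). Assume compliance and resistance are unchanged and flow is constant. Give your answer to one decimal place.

PIP = Vt/C + R·V̇ + PEEP (constant-flow equation of motion).
Only the elastic term changes: ΔPIP = ΔVt / C = (610 − 360) / 34.0 = 7.353 cmH2O.

7.4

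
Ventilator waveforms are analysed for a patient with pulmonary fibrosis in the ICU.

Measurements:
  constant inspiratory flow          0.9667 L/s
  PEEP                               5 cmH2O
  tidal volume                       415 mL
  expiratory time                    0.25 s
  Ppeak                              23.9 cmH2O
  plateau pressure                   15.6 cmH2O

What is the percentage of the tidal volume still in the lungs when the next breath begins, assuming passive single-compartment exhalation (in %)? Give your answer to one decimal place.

47.5

R = (PIP − Pplat)/V̇ = (23.9 − 15.6) / 0.9667 = 8.3/0.9667 = 8.586 cmH2O·s/L.
C = Vt/(Pplat − PEEP) = 415.0 / (15.6 − 5) = 415.0/10.6 = 39.151 mL/cmH2O.
τ = R × C = 8.586 × 0.03915 L/cmH2O = 0.3361 s.
Fraction remaining at end-expiration = e^(−Te/τ) = e^(−0.25/0.3361) = 0.4753 → 47.53%.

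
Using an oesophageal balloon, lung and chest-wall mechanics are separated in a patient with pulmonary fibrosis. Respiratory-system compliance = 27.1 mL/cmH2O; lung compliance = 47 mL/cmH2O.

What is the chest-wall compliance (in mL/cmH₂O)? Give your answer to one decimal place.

64.0

1/Ccw = 1/Crs − 1/CL.
1/Ccw = 1/27.1 − 1/47 = 0.01562.
Ccw = 64.02 mL/cmH2O.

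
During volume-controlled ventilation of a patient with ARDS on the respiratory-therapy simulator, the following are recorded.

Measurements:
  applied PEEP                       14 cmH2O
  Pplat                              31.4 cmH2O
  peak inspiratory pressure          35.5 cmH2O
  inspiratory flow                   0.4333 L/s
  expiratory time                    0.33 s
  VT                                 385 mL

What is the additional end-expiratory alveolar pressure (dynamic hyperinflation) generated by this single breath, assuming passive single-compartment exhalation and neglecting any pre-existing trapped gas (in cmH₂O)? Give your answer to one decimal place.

3.6

R = (PIP − Pplat)/V̇ = (35.5 − 31.4) / 0.4333 = 4.1/0.4333 = 9.462 cmH2O·s/L.
C = Vt/(Pplat − PEEP) = 385.0 / (31.4 − 14) = 385.0/17.4 = 22.126 mL/cmH2O.
τ = R × C = 9.462 × 0.02213 L/cmH2O = 0.2094 s.
Fraction remaining = e^(−Te/τ) = e^(−0.33/0.2094) = 0.2068; trapped volume = 385.0 × 0.2068 = 79.618 mL.
Additional alveolar pressure from trapping ≈ V_trapped / C = 79.618 / 22.126 = 3.598 cmH2O.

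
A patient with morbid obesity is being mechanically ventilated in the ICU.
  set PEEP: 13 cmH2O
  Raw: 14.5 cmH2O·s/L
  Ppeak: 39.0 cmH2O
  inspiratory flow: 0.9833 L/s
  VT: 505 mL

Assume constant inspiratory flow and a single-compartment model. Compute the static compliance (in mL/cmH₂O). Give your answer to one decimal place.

43.0

Equation of motion (constant flow): PIP = Vt/C + R·V̇ + PEEP.
Vt/C = PIP − R·V̇ − PEEP = 39.0 − 14.5×0.9833 − 13 = 39.0 − 14.258 − 13 = 11.742 cmH2O.
C = Vt / 11.742 = 505 / 11.742 = 43.008 mL/cmH2O.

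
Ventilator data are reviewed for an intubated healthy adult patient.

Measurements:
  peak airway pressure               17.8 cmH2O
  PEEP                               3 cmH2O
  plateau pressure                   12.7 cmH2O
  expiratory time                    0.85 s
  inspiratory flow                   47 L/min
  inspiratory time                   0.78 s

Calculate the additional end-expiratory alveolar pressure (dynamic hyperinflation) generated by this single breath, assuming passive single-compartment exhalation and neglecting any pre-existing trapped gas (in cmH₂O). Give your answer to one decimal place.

1.2

Flow: 47 L/min ÷ 60 = 0.7833 L/s.
Vt = flow × Ti = 0.7833 L/s × 0.78 s × 1000 mL/L = 610.97 mL.
R = (PIP − Pplat)/V̇ = (17.8 − 12.7) / 0.7833 = 5.1/0.7833 = 6.511 cmH2O·s/L.
C = Vt/(Pplat − PEEP) = 610.97 / (12.7 − 3) = 610.97/9.7 = 62.987 mL/cmH2O.
τ = R × C = 6.511 × 0.06299 L/cmH2O = 0.4101 s.
Fraction remaining = e^(−Te/τ) = e^(−0.85/0.4101) = 0.1258; trapped volume = 610.97 × 0.1258 = 76.86 mL.
Additional alveolar pressure from trapping ≈ V_trapped / C = 76.86 / 62.987 = 1.22 cmH2O.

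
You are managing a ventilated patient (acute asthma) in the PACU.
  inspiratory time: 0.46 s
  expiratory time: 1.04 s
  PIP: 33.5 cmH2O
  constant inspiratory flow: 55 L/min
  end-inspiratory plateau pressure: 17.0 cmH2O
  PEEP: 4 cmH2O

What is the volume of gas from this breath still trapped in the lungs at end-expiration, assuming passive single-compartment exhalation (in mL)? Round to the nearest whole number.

71

Flow: 55 L/min ÷ 60 = 0.9167 L/s.
Vt = flow × Ti = 0.9167 L/s × 0.46 s × 1000 mL/L = 421.68 mL.
R = (PIP − Pplat)/V̇ = (33.5 − 17.0) / 0.9167 = 16.5/0.9167 = 17.999 cmH2O·s/L.
C = Vt/(Pplat − PEEP) = 421.68 / (17.0 − 4) = 421.68/13.0 = 32.437 mL/cmH2O.
τ = R × C = 17.999 × 0.03244 L/cmH2O = 0.5839 s.
Fraction remaining = e^(−Te/τ) = e^(−1.04/0.5839) = 0.1684.
Trapped volume = 421.68 × 0.1684 = 71.011 mL.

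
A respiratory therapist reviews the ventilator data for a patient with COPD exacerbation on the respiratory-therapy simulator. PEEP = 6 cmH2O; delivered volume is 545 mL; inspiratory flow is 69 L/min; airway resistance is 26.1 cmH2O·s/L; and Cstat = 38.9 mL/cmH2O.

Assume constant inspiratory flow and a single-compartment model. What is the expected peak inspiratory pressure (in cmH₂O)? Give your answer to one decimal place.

Flow: 69 L/min ÷ 60 = 1.15 L/s.
Equation of motion (constant flow): PIP = Vt/C + R·V̇ + PEEP.
PIP = 545/38.9 + 26.1×1.15 + 6 = 14.01 + 30.015 + 6 = 50.025 cmH2O.

50.0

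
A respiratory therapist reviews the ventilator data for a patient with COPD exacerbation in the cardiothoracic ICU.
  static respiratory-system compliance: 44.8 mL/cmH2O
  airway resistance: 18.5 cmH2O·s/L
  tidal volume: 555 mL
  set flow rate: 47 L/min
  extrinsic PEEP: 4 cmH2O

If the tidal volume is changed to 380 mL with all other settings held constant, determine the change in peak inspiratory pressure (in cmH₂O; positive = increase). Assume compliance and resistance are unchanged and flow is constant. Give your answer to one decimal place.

PIP = Vt/C + R·V̇ + PEEP (constant-flow equation of motion).
Only the elastic term changes: ΔPIP = ΔVt / C = (380 − 555) / 44.8 = -3.906 cmH2O.

-3.9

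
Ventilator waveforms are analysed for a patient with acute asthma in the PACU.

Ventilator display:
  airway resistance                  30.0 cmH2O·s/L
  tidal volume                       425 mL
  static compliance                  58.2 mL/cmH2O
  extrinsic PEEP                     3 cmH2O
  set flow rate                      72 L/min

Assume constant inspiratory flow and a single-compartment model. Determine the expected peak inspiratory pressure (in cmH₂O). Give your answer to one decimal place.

Flow: 72 L/min ÷ 60 = 1.2 L/s.
Equation of motion (constant flow): PIP = Vt/C + R·V̇ + PEEP.
PIP = 425/58.2 + 30.0×1.2 + 3 = 7.302 + 36.0 + 3 = 46.302 cmH2O.

46.3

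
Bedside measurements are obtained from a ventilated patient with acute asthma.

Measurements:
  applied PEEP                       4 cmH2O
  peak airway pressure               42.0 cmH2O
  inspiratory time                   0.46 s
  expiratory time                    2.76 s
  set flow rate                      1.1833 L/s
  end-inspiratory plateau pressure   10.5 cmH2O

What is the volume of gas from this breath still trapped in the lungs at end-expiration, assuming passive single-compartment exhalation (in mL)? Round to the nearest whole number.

Vt = flow × Ti = 1.1833 L/s × 0.46 s × 1000 mL/L = 544.32 mL.
R = (PIP − Pplat)/V̇ = (42.0 − 10.5) / 1.1833 = 31.5/1.1833 = 26.62 cmH2O·s/L.
C = Vt/(Pplat − PEEP) = 544.32 / (10.5 − 4) = 544.32/6.5 = 83.742 mL/cmH2O.
τ = R × C = 26.62 × 0.08374 L/cmH2O = 2.229 s.
Fraction remaining = e^(−Te/τ) = e^(−2.76/2.229) = 0.2899.
Trapped volume = 544.32 × 0.2899 = 157.8 mL.

158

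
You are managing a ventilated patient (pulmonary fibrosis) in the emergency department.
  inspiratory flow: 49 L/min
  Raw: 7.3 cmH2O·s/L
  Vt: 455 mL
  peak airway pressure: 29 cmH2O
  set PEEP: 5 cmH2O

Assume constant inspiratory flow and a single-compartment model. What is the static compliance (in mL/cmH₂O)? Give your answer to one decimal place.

Flow: 49 L/min ÷ 60 = 0.8167 L/s.
Equation of motion (constant flow): PIP = Vt/C + R·V̇ + PEEP.
Vt/C = PIP − R·V̇ − PEEP = 29 − 7.3×0.8167 − 5 = 29 − 5.962 − 5 = 18.038 cmH2O.
C = Vt / 18.038 = 455 / 18.038 = 25.225 mL/cmH2O.

25.2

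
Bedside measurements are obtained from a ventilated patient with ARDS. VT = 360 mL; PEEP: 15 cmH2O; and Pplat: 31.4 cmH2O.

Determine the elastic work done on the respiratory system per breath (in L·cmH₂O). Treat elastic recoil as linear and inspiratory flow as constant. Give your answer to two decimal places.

Elastic work ≈ ½ × (Pplat − PEEP) × Vt = 0.5 × (31.4 − 15) × 0.360 L = 0.5 × 16.4 × 0.360 = 2.952 L·cmH2O.

2.95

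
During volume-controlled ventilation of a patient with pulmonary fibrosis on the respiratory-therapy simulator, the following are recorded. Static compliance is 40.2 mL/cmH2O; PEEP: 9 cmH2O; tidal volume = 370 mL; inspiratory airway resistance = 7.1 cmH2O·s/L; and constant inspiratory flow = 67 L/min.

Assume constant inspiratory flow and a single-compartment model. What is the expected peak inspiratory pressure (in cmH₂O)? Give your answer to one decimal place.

26.1

Flow: 67 L/min ÷ 60 = 1.1167 L/s.
Equation of motion (constant flow): PIP = Vt/C + R·V̇ + PEEP.
PIP = 370/40.2 + 7.1×1.1167 + 9 = 9.204 + 7.929 + 9 = 26.133 cmH2O.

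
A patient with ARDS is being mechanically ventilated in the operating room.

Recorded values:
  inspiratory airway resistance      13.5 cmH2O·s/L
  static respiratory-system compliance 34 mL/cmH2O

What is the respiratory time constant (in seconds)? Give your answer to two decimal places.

τ = R × C = 13.5 × 34 mL/cmH2O = 13.5 × 0.034 L/cmH2O = 0.459 s.

0.46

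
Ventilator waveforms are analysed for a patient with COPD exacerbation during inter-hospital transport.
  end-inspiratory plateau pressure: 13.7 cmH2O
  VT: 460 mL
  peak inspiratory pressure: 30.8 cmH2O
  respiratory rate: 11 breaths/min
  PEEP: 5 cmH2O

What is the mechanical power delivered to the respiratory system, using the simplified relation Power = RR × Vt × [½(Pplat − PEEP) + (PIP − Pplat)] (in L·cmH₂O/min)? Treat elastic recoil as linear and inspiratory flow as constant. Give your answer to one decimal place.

Per-breath work = Vt × [½(Pplat−PEEP) + (PIP−Pplat)] = 0.460 × [0.5×8.7 + 17.1] = 0.460 × 21.45 = 9.867 L·cmH2O.
Power = 11 × 9.867 = 108.54 L·cmH2O/min.

108.5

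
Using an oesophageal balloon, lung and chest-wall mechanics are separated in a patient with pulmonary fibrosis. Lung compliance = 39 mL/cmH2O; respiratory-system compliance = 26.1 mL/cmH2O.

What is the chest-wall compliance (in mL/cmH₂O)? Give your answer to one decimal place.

78.9

1/Ccw = 1/Crs − 1/CL.
1/Ccw = 1/26.1 − 1/39 = 0.01267.
Ccw = 78.927 mL/cmH2O.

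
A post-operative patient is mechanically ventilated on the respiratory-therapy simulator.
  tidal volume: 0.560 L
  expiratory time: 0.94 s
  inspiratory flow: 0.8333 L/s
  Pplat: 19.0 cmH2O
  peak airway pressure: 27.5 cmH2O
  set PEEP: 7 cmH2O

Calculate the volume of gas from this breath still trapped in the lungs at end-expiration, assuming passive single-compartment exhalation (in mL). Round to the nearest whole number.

78

R = (PIP − Pplat)/V̇ = (27.5 − 19.0) / 0.8333 = 8.5/0.8333 = 10.2 cmH2O·s/L.
C = Vt/(Pplat − PEEP) = 560.0 / (19.0 − 7) = 560.0/12.0 = 46.667 mL/cmH2O.
τ = R × C = 10.2 × 0.04667 L/cmH2O = 0.476 s.
Fraction remaining = e^(−Te/τ) = e^(−0.94/0.476) = 0.1388.
Trapped volume = 560.0 × 0.1388 = 77.728 mL.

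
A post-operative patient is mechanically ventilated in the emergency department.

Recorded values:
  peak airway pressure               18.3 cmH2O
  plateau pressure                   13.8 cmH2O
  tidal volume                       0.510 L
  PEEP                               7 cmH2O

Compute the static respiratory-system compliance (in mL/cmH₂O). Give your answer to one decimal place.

Cstat = Vt / (Pplat − PEEP) = 510 / (13.8 − 7) = 510 / 6.8 = 75.0 mL/cmH2O.

75.0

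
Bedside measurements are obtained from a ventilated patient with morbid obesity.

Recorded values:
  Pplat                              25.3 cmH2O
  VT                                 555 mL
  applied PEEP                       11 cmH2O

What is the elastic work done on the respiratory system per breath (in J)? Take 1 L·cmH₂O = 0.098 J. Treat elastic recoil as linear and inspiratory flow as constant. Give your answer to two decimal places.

0.39

Elastic work ≈ ½ × (Pplat − PEEP) × Vt = 0.5 × (25.3 − 11) × 0.555 L = 0.5 × 14.3 × 0.555 = 3.968 L·cmH2O.
× 0.098 J/(L·cmH2O) → 0.3889 J.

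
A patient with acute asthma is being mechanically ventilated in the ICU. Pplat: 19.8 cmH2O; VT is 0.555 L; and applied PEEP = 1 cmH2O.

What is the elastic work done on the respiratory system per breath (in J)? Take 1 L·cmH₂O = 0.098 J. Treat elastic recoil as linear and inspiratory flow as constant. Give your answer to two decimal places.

Elastic work ≈ ½ × (Pplat − PEEP) × Vt = 0.5 × (19.8 − 1) × 0.555 L = 0.5 × 18.8 × 0.555 = 5.217 L·cmH2O.
× 0.098 J/(L·cmH2O) → 0.5113 J.

0.51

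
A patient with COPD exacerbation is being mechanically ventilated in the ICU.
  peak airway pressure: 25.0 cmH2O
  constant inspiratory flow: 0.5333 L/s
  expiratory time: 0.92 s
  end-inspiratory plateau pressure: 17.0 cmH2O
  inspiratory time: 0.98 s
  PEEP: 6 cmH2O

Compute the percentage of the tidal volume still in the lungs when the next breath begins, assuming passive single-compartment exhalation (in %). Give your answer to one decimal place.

27.5

Vt = flow × Ti = 0.5333 L/s × 0.98 s × 1000 mL/L = 522.63 mL.
R = (PIP − Pplat)/V̇ = (25.0 − 17.0) / 0.5333 = 8.0/0.5333 = 15.001 cmH2O·s/L.
C = Vt/(Pplat − PEEP) = 522.63 / (17.0 − 6) = 522.63/11.0 = 47.512 mL/cmH2O.
τ = R × C = 15.001 × 0.04751 L/cmH2O = 0.7127 s.
Fraction remaining at end-expiration = e^(−Te/τ) = e^(−0.92/0.7127) = 0.275 → 27.5%.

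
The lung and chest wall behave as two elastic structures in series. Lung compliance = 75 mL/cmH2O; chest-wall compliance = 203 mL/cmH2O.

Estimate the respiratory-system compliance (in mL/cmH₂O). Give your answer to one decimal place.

54.8

Lung and chest wall are elastances in series: 1/Crs = 1/CL + 1/Ccw.
1/Crs = 1/75 + 1/203 = 0.01826.
Crs = 54.765 mL/cmH2O.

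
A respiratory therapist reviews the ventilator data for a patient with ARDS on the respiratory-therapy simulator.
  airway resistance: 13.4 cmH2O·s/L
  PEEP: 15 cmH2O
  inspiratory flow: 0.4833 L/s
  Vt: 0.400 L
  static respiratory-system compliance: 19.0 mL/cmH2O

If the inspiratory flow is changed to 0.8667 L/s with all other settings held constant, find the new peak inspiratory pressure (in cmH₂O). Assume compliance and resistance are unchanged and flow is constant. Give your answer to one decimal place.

PIP = Vt/C + R·V̇ + PEEP (constant-flow equation of motion).
Only the resistive term changes: ΔPIP = R × ΔV̇ = 13.4 × (0.8667 − 0.4833) = 13.4 × 0.3834 = 5.138 cmH2O.
Original PIP = 400/19.0 + 13.4×0.4833 + 15 = 42.529 cmH2O; new PIP = 42.529 + (5.138) = 47.667 cmH2O.

47.7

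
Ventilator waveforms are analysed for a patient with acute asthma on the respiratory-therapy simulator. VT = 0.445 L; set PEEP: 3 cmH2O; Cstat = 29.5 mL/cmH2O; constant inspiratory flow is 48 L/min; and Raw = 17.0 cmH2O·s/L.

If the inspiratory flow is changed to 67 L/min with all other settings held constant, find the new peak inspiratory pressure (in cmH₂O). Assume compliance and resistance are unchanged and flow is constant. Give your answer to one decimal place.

37.1

Flow: 48 L/min ÷ 60 = 0.8 L/s.
New flow: 67 L/min ÷ 60 = 1.1167 L/s.
PIP = Vt/C + R·V̇ + PEEP (constant-flow equation of motion).
Only the resistive term changes: ΔPIP = R × ΔV̇ = 17.0 × (1.1167 − 0.8) = 17.0 × 0.3167 = 5.384 cmH2O.
Original PIP = 445/29.5 + 17.0×0.8 + 3 = 31.685 cmH2O; new PIP = 31.685 + (5.384) = 37.069 cmH2O.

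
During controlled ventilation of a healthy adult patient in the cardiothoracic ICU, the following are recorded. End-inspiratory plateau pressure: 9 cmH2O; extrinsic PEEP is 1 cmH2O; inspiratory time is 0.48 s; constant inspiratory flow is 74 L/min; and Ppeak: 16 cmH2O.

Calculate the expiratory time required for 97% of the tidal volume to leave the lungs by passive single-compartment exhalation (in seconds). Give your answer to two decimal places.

1.47

Flow: 74 L/min ÷ 60 = 1.2333 L/s.
Vt = flow × Ti = 1.2333 L/s × 0.48 s × 1000 mL/L = 591.98 mL.
R = (PIP − Pplat)/V̇ = (16 − 9) / 1.2333 = 7.0/1.2333 = 5.676 cmH2O·s/L.
C = Vt/(Pplat − PEEP) = 591.98 / (9 − 1) = 591.98/8.0 = 73.998 mL/cmH2O.
τ = R × C = 5.676 × 0.074 L/cmH2O = 0.42 s.
t = −τ·ln(1 − 0.97) = −0.42·ln(0.03) = 1.473 s.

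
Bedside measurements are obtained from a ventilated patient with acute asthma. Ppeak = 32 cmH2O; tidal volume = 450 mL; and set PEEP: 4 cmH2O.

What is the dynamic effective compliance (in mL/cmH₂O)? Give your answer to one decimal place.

16.1

Dynamic compliance = Vt / (PIP − PEEP) = 450 / (32 − 4) = 450 / 28.0 = 16.071 mL/cmH2O.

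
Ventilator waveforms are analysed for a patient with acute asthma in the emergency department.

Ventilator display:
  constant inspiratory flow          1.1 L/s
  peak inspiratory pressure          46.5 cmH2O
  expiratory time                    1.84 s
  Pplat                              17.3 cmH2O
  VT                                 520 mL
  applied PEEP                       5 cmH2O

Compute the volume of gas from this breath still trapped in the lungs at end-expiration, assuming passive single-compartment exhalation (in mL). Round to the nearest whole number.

101

R = (PIP − Pplat)/V̇ = (46.5 − 17.3) / 1.1 = 29.2/1.1 = 26.545 cmH2O·s/L.
C = Vt/(Pplat − PEEP) = 520.0 / (17.3 − 5) = 520.0/12.3 = 42.276 mL/cmH2O.
τ = R × C = 26.545 × 0.04228 L/cmH2O = 1.122 s.
Fraction remaining = e^(−Te/τ) = e^(−1.84/1.122) = 0.194.
Trapped volume = 520.0 × 0.194 = 100.88 mL.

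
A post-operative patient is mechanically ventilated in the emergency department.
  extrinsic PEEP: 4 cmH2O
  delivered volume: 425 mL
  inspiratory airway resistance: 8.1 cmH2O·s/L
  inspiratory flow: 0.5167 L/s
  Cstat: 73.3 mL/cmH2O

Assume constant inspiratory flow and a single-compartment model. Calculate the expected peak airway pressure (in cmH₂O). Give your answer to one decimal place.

Equation of motion (constant flow): PIP = Vt/C + R·V̇ + PEEP.
PIP = 425/73.3 + 8.1×0.5167 + 4 = 5.798 + 4.185 + 4 = 13.983 cmH2O.

14.0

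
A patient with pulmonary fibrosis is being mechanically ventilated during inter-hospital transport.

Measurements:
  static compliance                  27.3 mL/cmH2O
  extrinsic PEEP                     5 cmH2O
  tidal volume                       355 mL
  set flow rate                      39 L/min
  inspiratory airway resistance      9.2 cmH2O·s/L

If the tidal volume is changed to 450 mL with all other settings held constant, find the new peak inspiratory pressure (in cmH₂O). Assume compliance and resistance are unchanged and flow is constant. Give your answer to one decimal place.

Flow: 39 L/min ÷ 60 = 0.65 L/s.
PIP = Vt/C + R·V̇ + PEEP (constant-flow equation of motion).
Only the elastic term changes: ΔPIP = ΔVt / C = (450 − 355) / 27.3 = 3.48 cmH2O.
Original PIP = 355/27.3 + 9.2×0.65 + 5 = 23.984 cmH2O; new PIP = 23.984 + (3.48) = 27.464 cmH2O.

27.5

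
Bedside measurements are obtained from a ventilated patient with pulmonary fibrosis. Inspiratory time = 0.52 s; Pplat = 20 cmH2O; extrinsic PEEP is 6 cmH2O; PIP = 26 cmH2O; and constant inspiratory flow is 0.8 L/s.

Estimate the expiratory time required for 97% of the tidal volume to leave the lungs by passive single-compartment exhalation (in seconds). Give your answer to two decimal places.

0.78

Vt = flow × Ti = 0.8 L/s × 0.52 s × 1000 mL/L = 416.0 mL.
R = (PIP − Pplat)/V̇ = (26 − 20) / 0.8 = 6.0/0.8 = 7.5 cmH2O·s/L.
C = Vt/(Pplat − PEEP) = 416.0 / (20 − 6) = 416.0/14.0 = 29.714 mL/cmH2O.
τ = R × C = 7.5 × 0.02971 L/cmH2O = 0.2228 s.
t = −τ·ln(1 − 0.97) = −0.2228·ln(0.03) = 0.7813 s.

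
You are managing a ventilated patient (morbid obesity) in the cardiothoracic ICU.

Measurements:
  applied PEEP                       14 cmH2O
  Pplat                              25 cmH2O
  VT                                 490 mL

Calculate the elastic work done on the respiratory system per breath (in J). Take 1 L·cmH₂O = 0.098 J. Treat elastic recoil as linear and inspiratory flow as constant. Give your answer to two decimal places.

0.26

Elastic work ≈ ½ × (Pplat − PEEP) × Vt = 0.5 × (25 − 14) × 0.490 L = 0.5 × 11.0 × 0.490 = 2.695 L·cmH2O.
× 0.098 J/(L·cmH2O) → 0.2641 J.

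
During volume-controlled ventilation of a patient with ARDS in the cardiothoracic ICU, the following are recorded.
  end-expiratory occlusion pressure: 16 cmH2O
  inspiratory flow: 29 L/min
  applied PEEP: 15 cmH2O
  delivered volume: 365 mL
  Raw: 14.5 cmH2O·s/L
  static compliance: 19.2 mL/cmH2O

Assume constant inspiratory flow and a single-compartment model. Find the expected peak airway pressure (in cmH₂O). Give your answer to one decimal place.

Flow: 29 L/min ÷ 60 = 0.4833 L/s.
Total PEEP = 16 cmH2O (set 15 + intrinsic 1); this is the baseline alveolar pressure.
Equation of motion (constant flow): PIP = Vt/C + R·V̇ + PEEP.
PIP = 365/19.2 + 14.5×0.4833 + 16 = 19.01 + 7.008 + 16 = 42.018 cmH2O.

42.0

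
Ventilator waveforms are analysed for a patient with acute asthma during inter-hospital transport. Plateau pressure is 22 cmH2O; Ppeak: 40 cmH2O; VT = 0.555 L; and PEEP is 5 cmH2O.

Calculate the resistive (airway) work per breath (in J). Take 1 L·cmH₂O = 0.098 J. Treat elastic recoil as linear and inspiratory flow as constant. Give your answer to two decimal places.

0.98

With constant inspiratory flow the resistive pressure is constant at PIP − Pplat = 40 − 22 = 18.0 cmH2O, so resistive work = 18.0 × 0.555 = 9.99 L·cmH2O.
× 0.098 J/(L·cmH2O) → 0.979 J.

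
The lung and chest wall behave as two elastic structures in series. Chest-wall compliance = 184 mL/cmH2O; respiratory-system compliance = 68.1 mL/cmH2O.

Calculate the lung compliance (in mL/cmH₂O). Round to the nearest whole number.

1/CL = 1/Crs − 1/Ccw.
1/CL = 1/68.1 − 1/184 = 0.00925.
CL = 108.11 mL/cmH2O.

108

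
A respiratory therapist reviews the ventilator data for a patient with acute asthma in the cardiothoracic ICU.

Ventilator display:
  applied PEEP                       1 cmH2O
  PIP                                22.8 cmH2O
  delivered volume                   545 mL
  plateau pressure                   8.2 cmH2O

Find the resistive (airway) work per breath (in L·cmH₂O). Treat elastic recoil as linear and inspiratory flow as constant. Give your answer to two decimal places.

With constant inspiratory flow the resistive pressure is constant at PIP − Pplat = 22.8 − 8.2 = 14.6 cmH2O, so resistive work = 14.6 × 0.545 = 7.957 L·cmH2O.

7.96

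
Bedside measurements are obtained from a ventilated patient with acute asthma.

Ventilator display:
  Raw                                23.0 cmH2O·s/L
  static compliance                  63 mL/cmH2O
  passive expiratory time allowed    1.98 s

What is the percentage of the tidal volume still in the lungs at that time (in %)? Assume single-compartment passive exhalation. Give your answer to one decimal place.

τ = R × C = 23.0 × 63 mL/cmH2O = 23.0 × 0.063 L/cmH2O = 1.449 s.
Passive exhalation: V(t)/V₀ = e^(−t/τ) = e^(−1.98/1.449) = 0.255.
Fraction remaining = 0.255 → 25.5%.

25.5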